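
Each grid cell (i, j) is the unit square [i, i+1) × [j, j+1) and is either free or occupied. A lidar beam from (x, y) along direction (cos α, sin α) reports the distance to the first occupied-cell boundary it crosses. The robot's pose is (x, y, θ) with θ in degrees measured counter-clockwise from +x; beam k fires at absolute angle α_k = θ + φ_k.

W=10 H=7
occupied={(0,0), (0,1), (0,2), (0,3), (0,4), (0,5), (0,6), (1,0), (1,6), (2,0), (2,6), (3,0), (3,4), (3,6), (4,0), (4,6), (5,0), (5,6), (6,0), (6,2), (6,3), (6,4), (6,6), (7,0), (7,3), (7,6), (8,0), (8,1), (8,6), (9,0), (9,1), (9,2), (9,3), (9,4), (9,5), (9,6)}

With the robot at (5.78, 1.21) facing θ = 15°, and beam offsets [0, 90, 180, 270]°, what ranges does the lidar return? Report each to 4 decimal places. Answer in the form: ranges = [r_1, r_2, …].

beam 1: φ=0°, α=15°
  d=(0.9659,0.2588)  start (5,1)  tX=0.2278 tY=3.0523  stride 1/|dx|=1.0353 1/|dy|=3.8637
    cross x-line → (6,1), t=0.2278
    cross x-line → (7,1), t=1.2630
    cross x-line → (8,1), t=2.2983 (wall)
  → r_1 = 2.2983
beam 2: φ=90°, α=105°
  d=(-0.2588,0.9659)  start (5,1)  tX=3.0137 tY=0.8179  stride 1/|dx|=3.8637 1/|dy|=1.0353
    cross y-line → (5,2), t=0.8179
    cross y-line → (5,3), t=1.8531
    cross y-line → (5,4), t=2.8884
    cross x-line → (4,4), t=3.0137
    cross y-line → (4,5), t=3.9237
    cross y-line → (4,6), t=4.9590 (wall)
  → r_2 = 4.9590
beam 3: φ=180°, α=195°
  d=(-0.9659,-0.2588)  start (5,1)  tX=0.8075 tY=0.8114  stride 1/|dx|=1.0353 1/|dy|=3.8637
    cross x-line → (4,1), t=0.8075
    cross y-line → (4,0), t=0.8114 (wall)
  → r_3 = 0.8114
beam 4: φ=270°, α=285°
  d=(0.2588,-0.9659)  start (5,1)  tX=0.8500 tY=0.2174  stride 1/|dx|=3.8637 1/|dy|=1.0353
    cross y-line → (5,0), t=0.2174 (wall)
  → r_4 = 0.2174

ranges = [2.2983, 4.9590, 0.8114, 0.2174]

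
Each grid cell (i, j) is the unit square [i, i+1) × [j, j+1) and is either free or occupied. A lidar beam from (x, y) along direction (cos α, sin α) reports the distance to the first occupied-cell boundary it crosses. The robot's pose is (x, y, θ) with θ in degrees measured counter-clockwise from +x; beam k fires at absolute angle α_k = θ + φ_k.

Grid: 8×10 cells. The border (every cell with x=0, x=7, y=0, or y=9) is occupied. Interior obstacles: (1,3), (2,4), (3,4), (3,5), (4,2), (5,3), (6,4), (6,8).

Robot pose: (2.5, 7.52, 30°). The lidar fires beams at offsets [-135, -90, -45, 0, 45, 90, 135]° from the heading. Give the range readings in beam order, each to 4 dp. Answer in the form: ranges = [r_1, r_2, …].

ranges = [3.6442, 1.7551, 4.6587, 2.9600, 1.5322, 1.7090, 1.5529]

beam 1: φ=-135°, α=255°
  direction (-0.2588, -0.9659); cell (2,7); t to first gridline: x 1.9319, y 0.5383 (then +3.8637 / +1.0353)
    (2,6) via y @ 0.5383
    (2,5) via y @ 1.5736
    (1,5) via x @ 1.9319
    (1,4) via y @ 2.6089
    (1,3) via y @ 3.6442  # hit
  → r_1 = 3.6442
beam 2: φ=-90°, α=300°
  direction (0.5000, -0.8660); cell (2,7); t to first gridline: x 1.0000, y 0.6004 (then +2.0000 / +1.1547)
    (2,6) via y @ 0.6004
    (3,6) via x @ 1.0000
    (3,5) via y @ 1.7551  # hit
  → r_2 = 1.7551
beam 3: φ=-45°, α=345°
  direction (0.9659, -0.2588); cell (2,7); t to first gridline: x 0.5176, y 2.0091 (then +1.0353 / +3.8637)
    (3,7) via x @ 0.5176
    (4,7) via x @ 1.5529
    (4,6) via y @ 2.0091
    (5,6) via x @ 2.5882
    (6,6) via x @ 3.6235
    (7,6) via x @ 4.6587  # hit
  → r_3 = 4.6587
beam 4: φ=0°, α=30°
  direction (0.8660, 0.5000); cell (2,7); t to first gridline: x 0.5774, y 0.9600 (then +1.1547 / +2.0000)
    (3,7) via x @ 0.5774
    (3,8) via y @ 0.9600
    (4,8) via x @ 1.7321
    (5,8) via x @ 2.8868
    (5,9) via y @ 2.9600  # hit
  → r_4 = 2.9600
beam 5: φ=45°, α=75°
  direction (0.2588, 0.9659); cell (2,7); t to first gridline: x 1.9319, y 0.4969 (then +3.8637 / +1.0353)
    (2,8) via y @ 0.4969
    (2,9) via y @ 1.5322  # hit
  → r_5 = 1.5322
beam 6: φ=90°, α=120°
  direction (-0.5000, 0.8660); cell (2,7); t to first gridline: x 1.0000, y 0.5543 (then +2.0000 / +1.1547)
    (2,8) via y @ 0.5543
    (1,8) via x @ 1.0000
    (1,9) via y @ 1.7090  # hit
  → r_6 = 1.7090
beam 7: φ=135°, α=165°
  direction (-0.9659, 0.2588); cell (2,7); t to first gridline: x 0.5176, y 1.8546 (then +1.0353 / +3.8637)
    (1,7) via x @ 0.5176
    (0,7) via x @ 1.5529  # hit
  → r_7 = 1.5529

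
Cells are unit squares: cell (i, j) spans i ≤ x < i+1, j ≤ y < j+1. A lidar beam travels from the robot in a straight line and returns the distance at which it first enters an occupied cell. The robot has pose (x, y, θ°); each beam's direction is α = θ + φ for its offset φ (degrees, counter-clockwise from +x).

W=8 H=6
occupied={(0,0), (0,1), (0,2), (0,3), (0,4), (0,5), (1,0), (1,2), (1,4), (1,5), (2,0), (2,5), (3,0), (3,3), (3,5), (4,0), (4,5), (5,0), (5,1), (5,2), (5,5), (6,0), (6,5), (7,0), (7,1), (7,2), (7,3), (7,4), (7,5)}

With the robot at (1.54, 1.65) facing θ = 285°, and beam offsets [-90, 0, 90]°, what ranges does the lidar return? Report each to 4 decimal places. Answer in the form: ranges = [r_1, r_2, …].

beam 1: φ=-90°, α=195°
  d=(-0.9659,-0.2588)  start (1,1)  tX=0.5590 tY=2.5114  stride 1/|dx|=1.0353 1/|dy|=3.8637
    cross x-line → (0,1), t=0.5590 (wall)
  → r_1 = 0.5590
beam 2: φ=0°, α=285°
  d=(0.2588,-0.9659)  start (1,1)  tX=1.7773 tY=0.6729  stride 1/|dx|=3.8637 1/|dy|=1.0353
    cross y-line → (1,0), t=0.6729 (wall)
  → r_2 = 0.6729
beam 3: φ=90°, α=15°
  d=(0.9659,0.2588)  start (1,1)  tX=0.4762 tY=1.3523  stride 1/|dx|=1.0353 1/|dy|=3.8637
    cross x-line → (2,1), t=0.4762
    cross y-line → (2,2), t=1.3523
    cross x-line → (3,2), t=1.5115
    cross x-line → (4,2), t=2.5468
    cross x-line → (5,2), t=3.5821 (wall)
  → r_3 = 3.5821

ranges = [0.5590, 0.6729, 3.5821]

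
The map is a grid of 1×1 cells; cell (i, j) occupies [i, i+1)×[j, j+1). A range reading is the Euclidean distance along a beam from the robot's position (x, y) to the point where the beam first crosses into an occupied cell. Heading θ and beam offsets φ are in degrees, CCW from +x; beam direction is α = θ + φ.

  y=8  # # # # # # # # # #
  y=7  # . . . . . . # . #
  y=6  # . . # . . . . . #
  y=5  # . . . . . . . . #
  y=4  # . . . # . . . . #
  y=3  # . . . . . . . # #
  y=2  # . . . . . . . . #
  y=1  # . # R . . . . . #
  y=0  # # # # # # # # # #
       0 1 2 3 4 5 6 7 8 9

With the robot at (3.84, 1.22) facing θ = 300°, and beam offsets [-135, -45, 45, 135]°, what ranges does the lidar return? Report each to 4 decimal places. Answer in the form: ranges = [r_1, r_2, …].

ranges = [0.8696, 0.2278, 0.8500, 2.8781]

beam 1: φ=-135°, α=165°
  d=(-0.9659,0.2588)  start (3,1)  tX=0.8696 tY=3.0137  stride 1/|dx|=1.0353 1/|dy|=3.8637
    cross x-line → (2,1), t=0.8696 (wall)
  → r_1 = 0.8696
beam 2: φ=-45°, α=255°
  d=(-0.2588,-0.9659)  start (3,1)  tX=3.2455 tY=0.2278  stride 1/|dx|=3.8637 1/|dy|=1.0353
    cross y-line → (3,0), t=0.2278 (wall)
  → r_2 = 0.2278
beam 3: φ=45°, α=345°
  d=(0.9659,-0.2588)  start (3,1)  tX=0.1656 tY=0.8500  stride 1/|dx|=1.0353 1/|dy|=3.8637
    cross x-line → (4,1), t=0.1656
    cross y-line → (4,0), t=0.8500 (wall)
  → r_3 = 0.8500
beam 4: φ=135°, α=75°
  d=(0.2588,0.9659)  start (3,1)  tX=0.6182 tY=0.8075  stride 1/|dx|=3.8637 1/|dy|=1.0353
    cross x-line → (4,1), t=0.6182
    cross y-line → (4,2), t=0.8075
    cross y-line → (4,3), t=1.8428
    cross y-line → (4,4), t=2.8781 (wall)
  → r_4 = 2.8781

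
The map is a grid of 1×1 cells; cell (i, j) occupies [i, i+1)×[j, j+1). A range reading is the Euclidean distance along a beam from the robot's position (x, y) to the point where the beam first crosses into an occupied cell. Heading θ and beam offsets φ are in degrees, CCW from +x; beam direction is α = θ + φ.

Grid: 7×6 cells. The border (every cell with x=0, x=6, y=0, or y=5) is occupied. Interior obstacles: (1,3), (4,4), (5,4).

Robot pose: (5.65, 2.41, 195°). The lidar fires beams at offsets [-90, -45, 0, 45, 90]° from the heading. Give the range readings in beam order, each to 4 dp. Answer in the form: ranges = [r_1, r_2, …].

beam 1: φ=-90°, α=105°
  dir = (cos 105°, sin 105°) = (-0.2588, 0.9659); from cell (5,2)
  next x-line at t=2.5114, next y-line at t=0.6108; Δt_x=3.8637, Δt_y=1.0353
    y: enter (5,3) at t=0.6108
    y: enter (5,4) at t=1.6461 ← occupied
  → r_1 = 1.6461
beam 2: φ=-45°, α=150°
  dir = (cos 150°, sin 150°) = (-0.8660, 0.5000); from cell (5,2)
  next x-line at t=0.7506, next y-line at t=1.1800; Δt_x=1.1547, Δt_y=2.0000
    x: enter (4,2) at t=0.7506
    y: enter (4,3) at t=1.1800
    x: enter (3,3) at t=1.9053
    x: enter (2,3) at t=3.0600
    y: enter (2,4) at t=3.1800
    x: enter (1,4) at t=4.2147
    y: enter (1,5) at t=5.1800 ← occupied
  → r_2 = 5.1800
beam 3: φ=0°, α=195°
  dir = (cos 195°, sin 195°) = (-0.9659, -0.2588); from cell (5,2)
  next x-line at t=0.6729, next y-line at t=1.5841; Δt_x=1.0353, Δt_y=3.8637
    x: enter (4,2) at t=0.6729
    y: enter (4,1) at t=1.5841
    x: enter (3,1) at t=1.7082
    x: enter (2,1) at t=2.7435
    x: enter (1,1) at t=3.7788
    x: enter (0,1) at t=4.8140 ← occupied
  → r_3 = 4.8140
beam 4: φ=45°, α=240°
  dir = (cos 240°, sin 240°) = (-0.5000, -0.8660); from cell (5,2)
  next x-line at t=1.3000, next y-line at t=0.4734; Δt_x=2.0000, Δt_y=1.1547
    y: enter (5,1) at t=0.4734
    x: enter (4,1) at t=1.3000
    y: enter (4,0) at t=1.6281 ← occupied
  → r_4 = 1.6281
beam 5: φ=90°, α=285°
  dir = (cos 285°, sin 285°) = (0.2588, -0.9659); from cell (5,2)
  next x-line at t=1.3523, next y-line at t=0.4245; Δt_x=3.8637, Δt_y=1.0353
    y: enter (5,1) at t=0.4245
    x: enter (6,1) at t=1.3523 ← occupied
  → r_5 = 1.3523

ranges = [1.6461, 5.1800, 4.8140, 1.6281, 1.3523]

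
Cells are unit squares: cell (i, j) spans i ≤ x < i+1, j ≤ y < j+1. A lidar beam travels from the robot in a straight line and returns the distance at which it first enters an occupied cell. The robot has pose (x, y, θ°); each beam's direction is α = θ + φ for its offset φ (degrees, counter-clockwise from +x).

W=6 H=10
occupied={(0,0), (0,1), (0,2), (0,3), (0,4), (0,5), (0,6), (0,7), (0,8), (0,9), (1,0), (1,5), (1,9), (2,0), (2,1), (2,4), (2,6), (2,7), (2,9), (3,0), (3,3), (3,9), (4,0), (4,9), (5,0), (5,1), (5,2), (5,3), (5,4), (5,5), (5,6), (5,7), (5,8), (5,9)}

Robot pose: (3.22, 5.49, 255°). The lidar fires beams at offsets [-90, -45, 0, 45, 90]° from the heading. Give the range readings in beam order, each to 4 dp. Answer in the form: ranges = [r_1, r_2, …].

beam 1: φ=-90°, α=165°
  d=(-0.9659,0.2588)  start (3,5)  tX=0.2278 tY=1.9705  stride 1/|dx|=1.0353 1/|dy|=3.8637
    cross x-line → (2,5), t=0.2278
    cross x-line → (1,5), t=1.2630 (wall)
  → r_1 = 1.2630
beam 2: φ=-45°, α=210°
  d=(-0.8660,-0.5000)  start (3,5)  tX=0.2540 tY=0.9800  stride 1/|dx|=1.1547 1/|dy|=2.0000
    cross x-line → (2,5), t=0.2540
    cross y-line → (2,4), t=0.9800 (wall)
  → r_2 = 0.9800
beam 3: φ=0°, α=255°
  d=(-0.2588,-0.9659)  start (3,5)  tX=0.8500 tY=0.5073  stride 1/|dx|=3.8637 1/|dy|=1.0353
    cross y-line → (3,4), t=0.5073
    cross x-line → (2,4), t=0.8500 (wall)
  → r_3 = 0.8500
beam 4: φ=45°, α=300°
  d=(0.5000,-0.8660)  start (3,5)  tX=1.5600 tY=0.5658  stride 1/|dx|=2.0000 1/|dy|=1.1547
    cross y-line → (3,4), t=0.5658
    cross x-line → (4,4), t=1.5600
    cross y-line → (4,3), t=1.7205
    cross y-line → (4,2), t=2.8752
    cross x-line → (5,2), t=3.5600 (wall)
  → r_4 = 3.5600
beam 5: φ=90°, α=345°
  d=(0.9659,-0.2588)  start (3,5)  tX=0.8075 tY=1.8932  stride 1/|dx|=1.0353 1/|dy|=3.8637
    cross x-line → (4,5), t=0.8075
    cross x-line → (5,5), t=1.8428 (wall)
  → r_5 = 1.8428

ranges = [1.2630, 0.9800, 0.8500, 3.5600, 1.8428]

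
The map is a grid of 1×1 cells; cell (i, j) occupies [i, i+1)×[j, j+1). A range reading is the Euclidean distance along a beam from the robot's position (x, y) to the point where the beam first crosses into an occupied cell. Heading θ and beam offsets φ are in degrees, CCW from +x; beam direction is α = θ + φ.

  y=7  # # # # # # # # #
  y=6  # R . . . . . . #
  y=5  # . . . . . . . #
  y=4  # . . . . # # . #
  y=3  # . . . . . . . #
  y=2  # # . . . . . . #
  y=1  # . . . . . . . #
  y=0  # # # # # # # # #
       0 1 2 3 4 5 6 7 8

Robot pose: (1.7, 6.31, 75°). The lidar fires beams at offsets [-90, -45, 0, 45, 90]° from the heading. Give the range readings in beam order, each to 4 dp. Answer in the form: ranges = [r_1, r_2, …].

ranges = [5.0615, 1.3800, 0.7143, 0.7967, 0.7247]

beam 1: φ=-90°, α=345°
  dir = (cos 345°, sin 345°) = (0.9659, -0.2588); from cell (1,6)
  next x-line at t=0.3106, next y-line at t=1.1977; Δt_x=1.0353, Δt_y=3.8637
    x: enter (2,6) at t=0.3106
    y: enter (2,5) at t=1.1977
    x: enter (3,5) at t=1.3459
    x: enter (4,5) at t=2.3811
    x: enter (5,5) at t=3.4164
    x: enter (6,5) at t=4.4517
    y: enter (6,4) at t=5.0615 ← occupied
  → r_1 = 5.0615
beam 2: φ=-45°, α=30°
  dir = (cos 30°, sin 30°) = (0.8660, 0.5000); from cell (1,6)
  next x-line at t=0.3464, next y-line at t=1.3800; Δt_x=1.1547, Δt_y=2.0000
    x: enter (2,6) at t=0.3464
    y: enter (2,7) at t=1.3800 ← occupied
  → r_2 = 1.3800
beam 3: φ=0°, α=75°
  dir = (cos 75°, sin 75°) = (0.2588, 0.9659); from cell (1,6)
  next x-line at t=1.1591, next y-line at t=0.7143; Δt_x=3.8637, Δt_y=1.0353
    y: enter (1,7) at t=0.7143 ← occupied
  → r_3 = 0.7143
beam 4: φ=45°, α=120°
  dir = (cos 120°, sin 120°) = (-0.5000, 0.8660); from cell (1,6)
  next x-line at t=1.4000, next y-line at t=0.7967; Δt_x=2.0000, Δt_y=1.1547
    y: enter (1,7) at t=0.7967 ← occupied
  → r_4 = 0.7967
beam 5: φ=90°, α=165°
  dir = (cos 165°, sin 165°) = (-0.9659, 0.2588); from cell (1,6)
  next x-line at t=0.7247, next y-line at t=2.6660; Δt_x=1.0353, Δt_y=3.8637
    x: enter (0,6) at t=0.7247 ← occupied
  → r_5 = 0.7247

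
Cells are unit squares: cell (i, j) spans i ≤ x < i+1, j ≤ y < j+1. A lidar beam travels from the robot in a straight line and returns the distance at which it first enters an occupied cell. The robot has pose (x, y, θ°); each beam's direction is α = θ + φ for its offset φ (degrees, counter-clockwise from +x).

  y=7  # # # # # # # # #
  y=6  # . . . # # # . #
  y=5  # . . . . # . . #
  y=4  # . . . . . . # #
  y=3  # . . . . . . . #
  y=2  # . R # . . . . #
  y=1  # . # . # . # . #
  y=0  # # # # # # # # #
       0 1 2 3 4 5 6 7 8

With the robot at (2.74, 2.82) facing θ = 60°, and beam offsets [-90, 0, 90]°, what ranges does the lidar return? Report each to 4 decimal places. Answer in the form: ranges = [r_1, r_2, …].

beam 1: φ=-90°, α=330°
  dir = (cos 330°, sin 330°) = (0.8660, -0.5000); from cell (2,2)
  next x-line at t=0.3002, next y-line at t=1.6400; Δt_x=1.1547, Δt_y=2.0000
    x: enter (3,2) at t=0.3002 ← occupied
  → r_1 = 0.3002
beam 2: φ=0°, α=60°
  dir = (cos 60°, sin 60°) = (0.5000, 0.8660); from cell (2,2)
  next x-line at t=0.5200, next y-line at t=0.2078; Δt_x=2.0000, Δt_y=1.1547
    y: enter (2,3) at t=0.2078
    x: enter (3,3) at t=0.5200
    y: enter (3,4) at t=1.3625
    y: enter (3,5) at t=2.5172
    x: enter (4,5) at t=2.5200
    y: enter (4,6) at t=3.6719 ← occupied
  → r_2 = 3.6719
beam 3: φ=90°, α=150°
  dir = (cos 150°, sin 150°) = (-0.8660, 0.5000); from cell (2,2)
  next x-line at t=0.8545, next y-line at t=0.3600; Δt_x=1.1547, Δt_y=2.0000
    y: enter (2,3) at t=0.3600
    x: enter (1,3) at t=0.8545
    x: enter (0,3) at t=2.0092 ← occupied
  → r_3 = 2.0092

ranges = [0.3002, 3.6719, 2.0092]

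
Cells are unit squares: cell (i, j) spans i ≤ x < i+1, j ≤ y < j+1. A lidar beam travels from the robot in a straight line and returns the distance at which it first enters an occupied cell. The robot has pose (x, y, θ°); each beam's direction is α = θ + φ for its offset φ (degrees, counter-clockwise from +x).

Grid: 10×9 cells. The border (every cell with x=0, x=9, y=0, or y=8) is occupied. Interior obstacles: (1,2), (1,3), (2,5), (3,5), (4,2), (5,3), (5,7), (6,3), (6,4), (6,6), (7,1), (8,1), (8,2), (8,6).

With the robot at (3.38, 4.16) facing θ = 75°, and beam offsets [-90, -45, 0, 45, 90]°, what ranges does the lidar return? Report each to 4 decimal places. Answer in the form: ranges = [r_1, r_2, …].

ranges = [1.6771, 3.6800, 0.8696, 0.9699, 2.4640]

beam 1: φ=-90°, α=345°
  dir = (cos 345°, sin 345°) = (0.9659, -0.2588); from cell (3,4)
  next x-line at t=0.6419, next y-line at t=0.6182; Δt_x=1.0353, Δt_y=3.8637
    y: enter (3,3) at t=0.6182
    x: enter (4,3) at t=0.6419
    x: enter (5,3) at t=1.6771 ← occupied
  → r_1 = 1.6771
beam 2: φ=-45°, α=30°
  dir = (cos 30°, sin 30°) = (0.8660, 0.5000); from cell (3,4)
  next x-line at t=0.7159, next y-line at t=1.6800; Δt_x=1.1547, Δt_y=2.0000
    x: enter (4,4) at t=0.7159
    y: enter (4,5) at t=1.6800
    x: enter (5,5) at t=1.8706
    x: enter (6,5) at t=3.0253
    y: enter (6,6) at t=3.6800 ← occupied
  → r_2 = 3.6800
beam 3: φ=0°, α=75°
  dir = (cos 75°, sin 75°) = (0.2588, 0.9659); from cell (3,4)
  next x-line at t=2.3955, next y-line at t=0.8696; Δt_x=3.8637, Δt_y=1.0353
    y: enter (3,5) at t=0.8696 ← occupied
  → r_3 = 0.8696
beam 4: φ=45°, α=120°
  dir = (cos 120°, sin 120°) = (-0.5000, 0.8660); from cell (3,4)
  next x-line at t=0.7600, next y-line at t=0.9699; Δt_x=2.0000, Δt_y=1.1547
    x: enter (2,4) at t=0.7600
    y: enter (2,5) at t=0.9699 ← occupied
  → r_4 = 0.9699
beam 5: φ=90°, α=165°
  dir = (cos 165°, sin 165°) = (-0.9659, 0.2588); from cell (3,4)
  next x-line at t=0.3934, next y-line at t=3.2455; Δt_x=1.0353, Δt_y=3.8637
    x: enter (2,4) at t=0.3934
    x: enter (1,4) at t=1.4287
    x: enter (0,4) at t=2.4640 ← occupied
  → r_5 = 2.4640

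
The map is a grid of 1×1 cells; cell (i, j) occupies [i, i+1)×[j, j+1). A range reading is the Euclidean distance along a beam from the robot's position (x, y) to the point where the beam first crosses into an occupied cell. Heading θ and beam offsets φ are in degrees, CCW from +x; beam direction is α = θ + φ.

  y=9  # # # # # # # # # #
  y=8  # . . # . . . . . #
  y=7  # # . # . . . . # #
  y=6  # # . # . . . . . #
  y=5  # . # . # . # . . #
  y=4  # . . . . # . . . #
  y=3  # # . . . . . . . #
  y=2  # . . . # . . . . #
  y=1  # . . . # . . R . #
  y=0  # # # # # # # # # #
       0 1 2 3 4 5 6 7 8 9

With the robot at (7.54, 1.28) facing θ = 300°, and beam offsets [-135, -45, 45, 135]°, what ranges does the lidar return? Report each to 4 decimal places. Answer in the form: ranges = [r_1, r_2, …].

ranges = [2.6296, 0.2899, 1.0818, 5.6410]

beam 1: φ=-135°, α=165°
  dir = (cos 165°, sin 165°) = (-0.9659, 0.2588); from cell (7,1)
  next x-line at t=0.5590, next y-line at t=2.7819; Δt_x=1.0353, Δt_y=3.8637
    x: enter (6,1) at t=0.5590
    x: enter (5,1) at t=1.5943
    x: enter (4,1) at t=2.6296 ← occupied
  → r_1 = 2.6296
beam 2: φ=-45°, α=255°
  dir = (cos 255°, sin 255°) = (-0.2588, -0.9659); from cell (7,1)
  next x-line at t=2.0864, next y-line at t=0.2899; Δt_x=3.8637, Δt_y=1.0353
    y: enter (7,0) at t=0.2899 ← occupied
  → r_2 = 0.2899
beam 3: φ=45°, α=345°
  dir = (cos 345°, sin 345°) = (0.9659, -0.2588); from cell (7,1)
  next x-line at t=0.4762, next y-line at t=1.0818; Δt_x=1.0353, Δt_y=3.8637
    x: enter (8,1) at t=0.4762
    y: enter (8,0) at t=1.0818 ← occupied
  → r_3 = 1.0818
beam 4: φ=135°, α=75°
  dir = (cos 75°, sin 75°) = (0.2588, 0.9659); from cell (7,1)
  next x-line at t=1.7773, next y-line at t=0.7454; Δt_x=3.8637, Δt_y=1.0353
    y: enter (7,2) at t=0.7454
    x: enter (8,2) at t=1.7773
    y: enter (8,3) at t=1.7807
    y: enter (8,4) at t=2.8160
    y: enter (8,5) at t=3.8512
    y: enter (8,6) at t=4.8865
    x: enter (9,6) at t=5.6410 ← occupied
  → r_4 = 5.6410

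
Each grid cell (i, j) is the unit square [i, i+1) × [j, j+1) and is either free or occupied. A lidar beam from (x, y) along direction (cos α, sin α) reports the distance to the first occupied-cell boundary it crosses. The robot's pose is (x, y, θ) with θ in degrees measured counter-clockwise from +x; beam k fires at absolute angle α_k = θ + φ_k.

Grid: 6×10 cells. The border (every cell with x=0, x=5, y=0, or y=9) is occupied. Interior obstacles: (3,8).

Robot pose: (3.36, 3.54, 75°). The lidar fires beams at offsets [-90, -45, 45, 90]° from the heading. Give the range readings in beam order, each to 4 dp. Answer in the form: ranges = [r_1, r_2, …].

ranges = [1.6979, 1.8937, 4.7200, 2.4433]

beam 1: φ=-90°, α=345°
  dir = (cos 345°, sin 345°) = (0.9659, -0.2588); from cell (3,3)
  next x-line at t=0.6626, next y-line at t=2.0864; Δt_x=1.0353, Δt_y=3.8637
    x: enter (4,3) at t=0.6626
    x: enter (5,3) at t=1.6979 ← occupied
  → r_1 = 1.6979
beam 2: φ=-45°, α=30°
  dir = (cos 30°, sin 30°) = (0.8660, 0.5000); from cell (3,3)
  next x-line at t=0.7390, next y-line at t=0.9200; Δt_x=1.1547, Δt_y=2.0000
    x: enter (4,3) at t=0.7390
    y: enter (4,4) at t=0.9200
    x: enter (5,4) at t=1.8937 ← occupied
  → r_2 = 1.8937
beam 3: φ=45°, α=120°
  dir = (cos 120°, sin 120°) = (-0.5000, 0.8660); from cell (3,3)
  next x-line at t=0.7200, next y-line at t=0.5312; Δt_x=2.0000, Δt_y=1.1547
    y: enter (3,4) at t=0.5312
    x: enter (2,4) at t=0.7200
    y: enter (2,5) at t=1.6859
    x: enter (1,5) at t=2.7200
    y: enter (1,6) at t=2.8406
    y: enter (1,7) at t=3.9953
    x: enter (0,7) at t=4.7200 ← occupied
  → r_3 = 4.7200
beam 4: φ=90°, α=165°
  dir = (cos 165°, sin 165°) = (-0.9659, 0.2588); from cell (3,3)
  next x-line at t=0.3727, next y-line at t=1.7773; Δt_x=1.0353, Δt_y=3.8637
    x: enter (2,3) at t=0.3727
    x: enter (1,3) at t=1.4080
    y: enter (1,4) at t=1.7773
    x: enter (0,4) at t=2.4433 ← occupied
  → r_4 = 2.4433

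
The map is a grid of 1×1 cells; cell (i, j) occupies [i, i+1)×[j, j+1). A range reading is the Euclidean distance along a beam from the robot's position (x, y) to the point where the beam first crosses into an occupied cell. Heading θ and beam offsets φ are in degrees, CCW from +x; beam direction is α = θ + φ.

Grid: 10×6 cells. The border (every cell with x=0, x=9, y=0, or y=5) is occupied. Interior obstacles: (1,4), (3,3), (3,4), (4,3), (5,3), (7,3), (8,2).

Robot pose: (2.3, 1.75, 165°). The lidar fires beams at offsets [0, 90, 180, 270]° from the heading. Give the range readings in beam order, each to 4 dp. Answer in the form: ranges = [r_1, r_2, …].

beam 1: φ=0°, α=165°
  d=(-0.9659,0.2588)  start (2,1)  tX=0.3106 tY=0.9659  stride 1/|dx|=1.0353 1/|dy|=3.8637
    cross x-line → (1,1), t=0.3106
    cross y-line → (1,2), t=0.9659
    cross x-line → (0,2), t=1.3459 (wall)
  → r_1 = 1.3459
beam 2: φ=90°, α=255°
  d=(-0.2588,-0.9659)  start (2,1)  tX=1.1591 tY=0.7765  stride 1/|dx|=3.8637 1/|dy|=1.0353
    cross y-line → (2,0), t=0.7765 (wall)
  → r_2 = 0.7765
beam 3: φ=180°, α=345°
  d=(0.9659,-0.2588)  start (2,1)  tX=0.7247 tY=2.8978  stride 1/|dx|=1.0353 1/|dy|=3.8637
    cross x-line → (3,1), t=0.7247
    cross x-line → (4,1), t=1.7600
    cross x-line → (5,1), t=2.7952
    cross y-line → (5,0), t=2.8978 (wall)
  → r_3 = 2.8978
beam 4: φ=270°, α=75°
  d=(0.2588,0.9659)  start (2,1)  tX=2.7046 tY=0.2588  stride 1/|dx|=3.8637 1/|dy|=1.0353
    cross y-line → (2,2), t=0.2588
    cross y-line → (2,3), t=1.2941
    cross y-line → (2,4), t=2.3294
    cross x-line → (3,4), t=2.7046 (wall)
  → r_4 = 2.7046

ranges = [1.3459, 0.7765, 2.8978, 2.7046]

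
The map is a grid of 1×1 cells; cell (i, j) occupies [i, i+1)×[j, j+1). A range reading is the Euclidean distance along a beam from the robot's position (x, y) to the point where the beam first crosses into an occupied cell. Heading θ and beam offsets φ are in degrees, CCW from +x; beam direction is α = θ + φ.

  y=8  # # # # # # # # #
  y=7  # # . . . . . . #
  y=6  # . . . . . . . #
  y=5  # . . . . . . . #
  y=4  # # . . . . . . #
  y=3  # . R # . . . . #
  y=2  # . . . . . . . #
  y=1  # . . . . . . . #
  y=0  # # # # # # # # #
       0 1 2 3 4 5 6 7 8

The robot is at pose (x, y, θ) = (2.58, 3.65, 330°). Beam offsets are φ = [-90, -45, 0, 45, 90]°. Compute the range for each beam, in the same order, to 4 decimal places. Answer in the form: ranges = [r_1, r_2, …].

beam 1: φ=-90°, α=240°
  cosα=-0.5000 sinα=-0.8660 | (2,3) | tMaxX 1.1600 tMaxY 0.7506 | tΔX 2.0000 tΔY 1.1547
    t=0.7506 [y] (2,2)
    t=1.1600 [x] (1,2)
    t=1.9053 [y] (1,1)
    t=3.0600 [y] (1,0) — stop
  → r_1 = 3.0600
beam 2: φ=-45°, α=285°
  cosα=0.2588 sinα=-0.9659 | (2,3) | tMaxX 1.6228 tMaxY 0.6729 | tΔX 3.8637 tΔY 1.0353
    t=0.6729 [y] (2,2)
    t=1.6228 [x] (3,2)
    t=1.7082 [y] (3,1)
    t=2.7435 [y] (3,0) — stop
  → r_2 = 2.7435
beam 3: φ=0°, α=330°
  cosα=0.8660 sinα=-0.5000 | (2,3) | tMaxX 0.4850 tMaxY 1.3000 | tΔX 1.1547 tΔY 2.0000
    t=0.4850 [x] (3,3) — stop
  → r_3 = 0.4850
beam 4: φ=45°, α=15°
  cosα=0.9659 sinα=0.2588 | (2,3) | tMaxX 0.4348 tMaxY 1.3523 | tΔX 1.0353 tΔY 3.8637
    t=0.4348 [x] (3,3) — stop
  → r_4 = 0.4348
beam 5: φ=90°, α=60°
  cosα=0.5000 sinα=0.8660 | (2,3) | tMaxX 0.8400 tMaxY 0.4041 | tΔX 2.0000 tΔY 1.1547
    t=0.4041 [y] (2,4)
    t=0.8400 [x] (3,4)
    t=1.5588 [y] (3,5)
    t=2.7135 [y] (3,6)
    t=2.8400 [x] (4,6)
    t=3.8682 [y] (4,7)
    t=4.8400 [x] (5,7)
    t=5.0229 [y] (5,8) — stop
  → r_5 = 5.0229

ranges = [3.0600, 2.7435, 0.4850, 0.4348, 5.0229]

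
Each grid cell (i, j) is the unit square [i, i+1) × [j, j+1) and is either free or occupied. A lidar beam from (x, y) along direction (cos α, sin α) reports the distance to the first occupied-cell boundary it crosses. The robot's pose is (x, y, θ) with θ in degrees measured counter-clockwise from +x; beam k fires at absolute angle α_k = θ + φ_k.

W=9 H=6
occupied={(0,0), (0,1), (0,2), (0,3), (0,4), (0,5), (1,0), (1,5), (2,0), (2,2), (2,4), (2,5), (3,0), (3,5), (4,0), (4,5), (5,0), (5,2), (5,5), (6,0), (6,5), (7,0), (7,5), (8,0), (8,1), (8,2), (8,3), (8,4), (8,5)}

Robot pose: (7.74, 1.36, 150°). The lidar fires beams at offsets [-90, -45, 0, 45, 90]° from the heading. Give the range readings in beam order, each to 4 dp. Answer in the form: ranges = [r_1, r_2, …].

beam 1: φ=-90°, α=60°
  dir = (cos 60°, sin 60°) = (0.5000, 0.8660); from cell (7,1)
  next x-line at t=0.5200, next y-line at t=0.7390; Δt_x=2.0000, Δt_y=1.1547
    x: enter (8,1) at t=0.5200 ← occupied
  → r_1 = 0.5200
beam 2: φ=-45°, α=105°
  dir = (cos 105°, sin 105°) = (-0.2588, 0.9659); from cell (7,1)
  next x-line at t=2.8591, next y-line at t=0.6626; Δt_x=3.8637, Δt_y=1.0353
    y: enter (7,2) at t=0.6626
    y: enter (7,3) at t=1.6979
    y: enter (7,4) at t=2.7331
    x: enter (6,4) at t=2.8591
    y: enter (6,5) at t=3.7684 ← occupied
  → r_2 = 3.7684
beam 3: φ=0°, α=150°
  dir = (cos 150°, sin 150°) = (-0.8660, 0.5000); from cell (7,1)
  next x-line at t=0.8545, next y-line at t=1.2800; Δt_x=1.1547, Δt_y=2.0000
    x: enter (6,1) at t=0.8545
    y: enter (6,2) at t=1.2800
    x: enter (5,2) at t=2.0092 ← occupied
  → r_3 = 2.0092
beam 4: φ=45°, α=195°
  dir = (cos 195°, sin 195°) = (-0.9659, -0.2588); from cell (7,1)
  next x-line at t=0.7661, next y-line at t=1.3909; Δt_x=1.0353, Δt_y=3.8637
    x: enter (6,1) at t=0.7661
    y: enter (6,0) at t=1.3909 ← occupied
  → r_4 = 1.3909
beam 5: φ=90°, α=240°
  dir = (cos 240°, sin 240°) = (-0.5000, -0.8660); from cell (7,1)
  next x-line at t=1.4800, next y-line at t=0.4157; Δt_x=2.0000, Δt_y=1.1547
    y: enter (7,0) at t=0.4157 ← occupied
  → r_5 = 0.4157

ranges = [0.5200, 3.7684, 2.0092, 1.3909, 0.4157]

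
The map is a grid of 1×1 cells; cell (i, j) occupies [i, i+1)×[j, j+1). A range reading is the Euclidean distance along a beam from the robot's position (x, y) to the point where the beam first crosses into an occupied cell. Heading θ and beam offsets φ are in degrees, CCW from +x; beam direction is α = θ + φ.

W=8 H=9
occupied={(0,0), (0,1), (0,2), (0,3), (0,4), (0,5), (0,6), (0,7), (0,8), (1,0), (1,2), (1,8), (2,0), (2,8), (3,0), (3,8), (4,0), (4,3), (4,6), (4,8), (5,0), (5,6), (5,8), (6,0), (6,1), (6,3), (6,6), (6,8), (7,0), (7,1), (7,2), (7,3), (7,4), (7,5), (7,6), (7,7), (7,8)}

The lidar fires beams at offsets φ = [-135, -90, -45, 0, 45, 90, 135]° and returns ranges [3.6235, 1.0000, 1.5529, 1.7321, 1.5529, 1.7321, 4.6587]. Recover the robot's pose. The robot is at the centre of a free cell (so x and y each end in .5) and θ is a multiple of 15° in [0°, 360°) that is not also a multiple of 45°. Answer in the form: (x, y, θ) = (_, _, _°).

(x, y, θ) = (5.5, 4.5, 30°)

Candidates: 35 free-cell centres × 16 headings = 560 poses. Raycast each; keep the one whose scan matches to 4 dp.
  (5.5, 1.5, 150°): beam 1 = 0.5176 ≠ 3.6235 ✗
  (6.5, 5.5, 60°): beam 1 = 1.5529 ≠ 3.6235 ✗
  (4.5, 2.5, 60°): beam 1 = 1.5529 ≠ 3.6235 ✗
  (3.5, 1.5, 60°): beam 1 = 0.5176 ≠ 3.6235 ✗
  …
  (5.5, 4.5, 30°): r_1=3.6235, r_2=1.0000, r_3=1.5529, r_4=1.7321, r_5=1.5529, r_6=1.7321, r_7=4.6587 — all match ✓
No second candidate reproduces the full scan.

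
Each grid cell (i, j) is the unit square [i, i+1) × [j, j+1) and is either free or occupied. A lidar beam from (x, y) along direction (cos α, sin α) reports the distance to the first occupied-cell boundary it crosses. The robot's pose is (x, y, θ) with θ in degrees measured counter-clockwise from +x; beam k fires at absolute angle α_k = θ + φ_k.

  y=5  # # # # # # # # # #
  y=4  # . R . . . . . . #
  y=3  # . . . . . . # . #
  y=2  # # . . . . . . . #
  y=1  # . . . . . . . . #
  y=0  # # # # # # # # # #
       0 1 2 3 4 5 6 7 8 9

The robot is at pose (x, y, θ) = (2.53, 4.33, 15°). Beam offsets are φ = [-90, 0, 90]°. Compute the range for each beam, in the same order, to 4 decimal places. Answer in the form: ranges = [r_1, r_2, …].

ranges = [3.4475, 2.5887, 0.6936]

beam 1: φ=-90°, α=285°
  cosα=0.2588 sinα=-0.9659 | (2,4) | tMaxX 1.8159 tMaxY 0.3416 | tΔX 3.8637 tΔY 1.0353
    t=0.3416 [y] (2,3)
    t=1.3769 [y] (2,2)
    t=1.8159 [x] (3,2)
    t=2.4122 [y] (3,1)
    t=3.4475 [y] (3,0) — stop
  → r_1 = 3.4475
beam 2: φ=0°, α=15°
  cosα=0.9659 sinα=0.2588 | (2,4) | tMaxX 0.4866 tMaxY 2.5887 | tΔX 1.0353 tΔY 3.8637
    t=0.4866 [x] (3,4)
    t=1.5219 [x] (4,4)
    t=2.5571 [x] (5,4)
    t=2.5887 [y] (5,5) — stop
  → r_2 = 2.5887
beam 3: φ=90°, α=105°
  cosα=-0.2588 sinα=0.9659 | (2,4) | tMaxX 2.0478 tMaxY 0.6936 | tΔX 3.8637 tΔY 1.0353
    t=0.6936 [y] (2,5) — stop
  → r_3 = 0.6936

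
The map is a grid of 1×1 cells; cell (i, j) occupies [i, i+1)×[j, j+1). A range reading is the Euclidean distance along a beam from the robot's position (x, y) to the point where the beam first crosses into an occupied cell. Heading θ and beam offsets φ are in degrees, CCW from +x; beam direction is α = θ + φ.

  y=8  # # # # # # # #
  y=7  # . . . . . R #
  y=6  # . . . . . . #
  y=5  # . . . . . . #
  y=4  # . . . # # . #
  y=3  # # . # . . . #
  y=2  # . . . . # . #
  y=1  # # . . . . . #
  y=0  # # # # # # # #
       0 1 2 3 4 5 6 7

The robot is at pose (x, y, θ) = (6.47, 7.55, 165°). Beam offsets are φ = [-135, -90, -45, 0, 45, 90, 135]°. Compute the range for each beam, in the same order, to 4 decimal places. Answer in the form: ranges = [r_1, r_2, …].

ranges = [0.6120, 0.4659, 0.5196, 1.7387, 6.3162, 2.6400, 1.0600]

beam 1: φ=-135°, α=30°
  cosα=0.8660 sinα=0.5000 | (6,7) | tMaxX 0.6120 tMaxY 0.9000 | tΔX 1.1547 tΔY 2.0000
    t=0.6120 [x] (7,7) — stop
  → r_1 = 0.6120
beam 2: φ=-90°, α=75°
  cosα=0.2588 sinα=0.9659 | (6,7) | tMaxX 2.0478 tMaxY 0.4659 | tΔX 3.8637 tΔY 1.0353
    t=0.4659 [y] (6,8) — stop
  → r_2 = 0.4659
beam 3: φ=-45°, α=120°
  cosα=-0.5000 sinα=0.8660 | (6,7) | tMaxX 0.9400 tMaxY 0.5196 | tΔX 2.0000 tΔY 1.1547
    t=0.5196 [y] (6,8) — stop
  → r_3 = 0.5196
beam 4: φ=0°, α=165°
  cosα=-0.9659 sinα=0.2588 | (6,7) | tMaxX 0.4866 tMaxY 1.7387 | tΔX 1.0353 tΔY 3.8637
    t=0.4866 [x] (5,7)
    t=1.5219 [x] (4,7)
    t=1.7387 [y] (4,8) — stop
  → r_4 = 1.7387
beam 5: φ=45°, α=210°
  cosα=-0.8660 sinα=-0.5000 | (6,7) | tMaxX 0.5427 tMaxY 1.1000 | tΔX 1.1547 tΔY 2.0000
    t=0.5427 [x] (5,7)
    t=1.1000 [y] (5,6)
    t=1.6974 [x] (4,6)
    t=2.8521 [x] (3,6)
    t=3.1000 [y] (3,5)
    t=4.0068 [x] (2,5)
    t=5.1000 [y] (2,4)
    t=5.1615 [x] (1,4)
    t=6.3162 [x] (0,4) — stop
  → r_5 = 6.3162
beam 6: φ=90°, α=255°
  cosα=-0.2588 sinα=-0.9659 | (6,7) | tMaxX 1.8159 tMaxY 0.5694 | tΔX 3.8637 tΔY 1.0353
    t=0.5694 [y] (6,6)
    t=1.6047 [y] (6,5)
    t=1.8159 [x] (5,5)
    t=2.6400 [y] (5,4) — stop
  → r_6 = 2.6400
beam 7: φ=135°, α=300°
  cosα=0.5000 sinα=-0.8660 | (6,7) | tMaxX 1.0600 tMaxY 0.6351 | tΔX 2.0000 tΔY 1.1547
    t=0.6351 [y] (6,6)
    t=1.0600 [x] (7,6) — stop
  → r_7 = 1.0600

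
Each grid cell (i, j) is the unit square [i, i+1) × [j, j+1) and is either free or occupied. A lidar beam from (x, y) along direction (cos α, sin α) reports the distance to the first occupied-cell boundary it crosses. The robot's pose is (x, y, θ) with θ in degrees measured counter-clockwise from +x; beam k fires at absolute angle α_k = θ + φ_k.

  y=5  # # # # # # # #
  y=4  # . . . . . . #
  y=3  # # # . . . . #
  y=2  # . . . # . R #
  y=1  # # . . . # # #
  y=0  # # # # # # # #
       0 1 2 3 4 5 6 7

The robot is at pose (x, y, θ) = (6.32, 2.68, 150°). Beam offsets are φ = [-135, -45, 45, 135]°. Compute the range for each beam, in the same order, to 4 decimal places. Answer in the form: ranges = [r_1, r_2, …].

ranges = [0.7040, 2.4018, 1.3666, 0.7040]

beam 1: φ=-135°, α=15°
  cosα=0.9659 sinα=0.2588 | (6,2) | tMaxX 0.7040 tMaxY 1.2364 | tΔX 1.0353 tΔY 3.8637
    t=0.7040 [x] (7,2) — stop
  → r_1 = 0.7040
beam 2: φ=-45°, α=105°
  cosα=-0.2588 sinα=0.9659 | (6,2) | tMaxX 1.2364 tMaxY 0.3313 | tΔX 3.8637 tΔY 1.0353
    t=0.3313 [y] (6,3)
    t=1.2364 [x] (5,3)
    t=1.3666 [y] (5,4)
    t=2.4018 [y] (5,5) — stop
  → r_2 = 2.4018
beam 3: φ=45°, α=195°
  cosα=-0.9659 sinα=-0.2588 | (6,2) | tMaxX 0.3313 tMaxY 2.6273 | tΔX 1.0353 tΔY 3.8637
    t=0.3313 [x] (5,2)
    t=1.3666 [x] (4,2) — stop
  → r_3 = 1.3666
beam 4: φ=135°, α=285°
  cosα=0.2588 sinα=-0.9659 | (6,2) | tMaxX 2.6273 tMaxY 0.7040 | tΔX 3.8637 tΔY 1.0353
    t=0.7040 [y] (6,1) — stop
  → r_4 = 0.7040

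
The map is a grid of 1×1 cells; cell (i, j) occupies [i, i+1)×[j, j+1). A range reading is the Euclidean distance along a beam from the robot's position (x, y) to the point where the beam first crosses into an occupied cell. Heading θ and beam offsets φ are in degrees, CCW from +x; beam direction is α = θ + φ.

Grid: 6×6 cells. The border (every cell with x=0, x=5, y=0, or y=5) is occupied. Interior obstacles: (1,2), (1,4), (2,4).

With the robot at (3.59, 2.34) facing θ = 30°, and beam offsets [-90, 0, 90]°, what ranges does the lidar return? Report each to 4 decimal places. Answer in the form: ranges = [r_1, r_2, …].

beam 1: φ=-90°, α=300°
  d=(0.5000,-0.8660)  start (3,2)  tX=0.8200 tY=0.3926  stride 1/|dx|=2.0000 1/|dy|=1.1547
    cross y-line → (3,1), t=0.3926
    cross x-line → (4,1), t=0.8200
    cross y-line → (4,0), t=1.5473 (wall)
  → r_1 = 1.5473
beam 2: φ=0°, α=30°
  d=(0.8660,0.5000)  start (3,2)  tX=0.4734 tY=1.3200  stride 1/|dx|=1.1547 1/|dy|=2.0000
    cross x-line → (4,2), t=0.4734
    cross y-line → (4,3), t=1.3200
    cross x-line → (5,3), t=1.6281 (wall)
  → r_2 = 1.6281
beam 3: φ=90°, α=120°
  d=(-0.5000,0.8660)  start (3,2)  tX=1.1800 tY=0.7621  stride 1/|dx|=2.0000 1/|dy|=1.1547
    cross y-line → (3,3), t=0.7621
    cross x-line → (2,3), t=1.1800
    cross y-line → (2,4), t=1.9168 (wall)
  → r_3 = 1.9168

ranges = [1.5473, 1.6281, 1.9168]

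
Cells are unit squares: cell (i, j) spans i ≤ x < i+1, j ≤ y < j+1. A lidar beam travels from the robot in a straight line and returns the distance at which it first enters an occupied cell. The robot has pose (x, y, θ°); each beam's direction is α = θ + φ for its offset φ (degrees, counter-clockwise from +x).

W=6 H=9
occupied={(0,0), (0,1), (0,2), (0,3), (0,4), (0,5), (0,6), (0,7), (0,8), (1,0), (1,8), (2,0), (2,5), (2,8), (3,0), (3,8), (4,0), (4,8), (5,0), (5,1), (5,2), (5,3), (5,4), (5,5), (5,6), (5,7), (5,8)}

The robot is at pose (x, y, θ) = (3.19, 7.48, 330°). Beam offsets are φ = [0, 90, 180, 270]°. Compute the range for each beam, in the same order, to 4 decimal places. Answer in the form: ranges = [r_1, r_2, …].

beam 1: φ=0°, α=330°
  d=(0.8660,-0.5000)  start (3,7)  tX=0.9353 tY=0.9600  stride 1/|dx|=1.1547 1/|dy|=2.0000
    cross x-line → (4,7), t=0.9353
    cross y-line → (4,6), t=0.9600
    cross x-line → (5,6), t=2.0900 (wall)
  → r_1 = 2.0900
beam 2: φ=90°, α=60°
  d=(0.5000,0.8660)  start (3,7)  tX=1.6200 tY=0.6004  stride 1/|dx|=2.0000 1/|dy|=1.1547
    cross y-line → (3,8), t=0.6004 (wall)
  → r_2 = 0.6004
beam 3: φ=180°, α=150°
  d=(-0.8660,0.5000)  start (3,7)  tX=0.2194 tY=1.0400  stride 1/|dx|=1.1547 1/|dy|=2.0000
    cross x-line → (2,7), t=0.2194
    cross y-line → (2,8), t=1.0400 (wall)
  → r_3 = 1.0400
beam 4: φ=270°, α=240°
  d=(-0.5000,-0.8660)  start (3,7)  tX=0.3800 tY=0.5543  stride 1/|dx|=2.0000 1/|dy|=1.1547
    cross x-line → (2,7), t=0.3800
    cross y-line → (2,6), t=0.5543
    cross y-line → (2,5), t=1.7090 (wall)
  → r_4 = 1.7090

ranges = [2.0900, 0.6004, 1.0400, 1.7090]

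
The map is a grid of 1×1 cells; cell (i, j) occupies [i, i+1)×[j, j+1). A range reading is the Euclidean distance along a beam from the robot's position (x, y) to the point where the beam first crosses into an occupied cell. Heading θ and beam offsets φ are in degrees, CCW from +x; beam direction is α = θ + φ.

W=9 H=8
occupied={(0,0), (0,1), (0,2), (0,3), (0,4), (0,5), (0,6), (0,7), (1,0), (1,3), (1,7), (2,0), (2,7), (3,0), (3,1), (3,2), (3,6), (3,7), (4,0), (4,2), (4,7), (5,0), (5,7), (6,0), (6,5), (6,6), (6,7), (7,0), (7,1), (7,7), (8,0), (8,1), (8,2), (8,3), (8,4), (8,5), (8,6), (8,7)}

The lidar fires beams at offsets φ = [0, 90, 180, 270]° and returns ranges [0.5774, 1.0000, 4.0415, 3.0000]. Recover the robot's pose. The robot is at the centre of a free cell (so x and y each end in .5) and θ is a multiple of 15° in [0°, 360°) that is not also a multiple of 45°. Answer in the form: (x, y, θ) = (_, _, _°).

The pose lattice has 34·16 = 544 candidates. Test each by forward raycasting.
  (4.5, 5.5, 330°): beam 1 = 4.0415 ≠ 0.5774 ✗
  (4.5, 4.5, 195°): beam 1 = 2.5882 ≠ 0.5774 ✗
  (5.5, 3.5, 120°): beam 1 = 3.0000 ≠ 0.5774 ✗
  (1.5, 1.5, 240°): beam 3 = 6.3509 ≠ 4.0415 ✗
  …
  (2.5, 3.5, 210°): r_1=0.5774, r_2=1.0000, r_3=4.0415, r_4=3.0000 — all match ✓
No second candidate reproduces the full scan.

(x, y, θ) = (2.5, 3.5, 210°)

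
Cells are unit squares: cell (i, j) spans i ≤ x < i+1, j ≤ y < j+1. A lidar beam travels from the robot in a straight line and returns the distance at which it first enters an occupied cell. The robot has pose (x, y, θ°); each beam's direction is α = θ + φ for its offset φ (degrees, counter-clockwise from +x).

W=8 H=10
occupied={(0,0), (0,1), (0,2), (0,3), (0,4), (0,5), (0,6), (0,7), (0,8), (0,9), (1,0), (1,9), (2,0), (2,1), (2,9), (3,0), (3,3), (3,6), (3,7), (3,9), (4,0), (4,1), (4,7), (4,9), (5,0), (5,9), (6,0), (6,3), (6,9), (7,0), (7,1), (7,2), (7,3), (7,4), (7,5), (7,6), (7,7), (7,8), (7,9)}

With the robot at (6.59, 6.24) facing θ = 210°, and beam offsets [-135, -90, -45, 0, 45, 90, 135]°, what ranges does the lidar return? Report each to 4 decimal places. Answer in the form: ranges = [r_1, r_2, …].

ranges = [1.5841, 3.1870, 2.6814, 6.4548, 5.4248, 0.8200, 0.4245]

beam 1: φ=-135°, α=75°
  dir = (cos 75°, sin 75°) = (0.2588, 0.9659); from cell (6,6)
  next x-line at t=1.5841, next y-line at t=0.7868; Δt_x=3.8637, Δt_y=1.0353
    y: enter (6,7) at t=0.7868
    x: enter (7,7) at t=1.5841 ← occupied
  → r_1 = 1.5841
beam 2: φ=-90°, α=120°
  dir = (cos 120°, sin 120°) = (-0.5000, 0.8660); from cell (6,6)
  next x-line at t=1.1800, next y-line at t=0.8776; Δt_x=2.0000, Δt_y=1.1547
    y: enter (6,7) at t=0.8776
    x: enter (5,7) at t=1.1800
    y: enter (5,8) at t=2.0323
    x: enter (4,8) at t=3.1800
    y: enter (4,9) at t=3.1870 ← occupied
  → r_2 = 3.1870
beam 3: φ=-45°, α=165°
  dir = (cos 165°, sin 165°) = (-0.9659, 0.2588); from cell (6,6)
  next x-line at t=0.6108, next y-line at t=2.9364; Δt_x=1.0353, Δt_y=3.8637
    x: enter (5,6) at t=0.6108
    x: enter (4,6) at t=1.6461
    x: enter (3,6) at t=2.6814 ← occupied
  → r_3 = 2.6814
beam 4: φ=0°, α=210°
  dir = (cos 210°, sin 210°) = (-0.8660, -0.5000); from cell (6,6)
  next x-line at t=0.6813, next y-line at t=0.4800; Δt_x=1.1547, Δt_y=2.0000
    y: enter (6,5) at t=0.4800
    x: enter (5,5) at t=0.6813
    x: enter (4,5) at t=1.8360
    y: enter (4,4) at t=2.4800
    x: enter (3,4) at t=2.9907
    x: enter (2,4) at t=4.1454
    y: enter (2,3) at t=4.4800
    x: enter (1,3) at t=5.3001
    x: enter (0,3) at t=6.4548 ← occupied
  → r_4 = 6.4548
beam 5: φ=45°, α=255°
  dir = (cos 255°, sin 255°) = (-0.2588, -0.9659); from cell (6,6)
  next x-line at t=2.2796, next y-line at t=0.2485; Δt_x=3.8637, Δt_y=1.0353
    y: enter (6,5) at t=0.2485
    y: enter (6,4) at t=1.2837
    x: enter (5,4) at t=2.2796
    y: enter (5,3) at t=2.3190
    y: enter (5,2) at t=3.3543
    y: enter (5,1) at t=4.3896
    y: enter (5,0) at t=5.4248 ← occupied
  → r_5 = 5.4248
beam 6: φ=90°, α=300°
  dir = (cos 300°, sin 300°) = (0.5000, -0.8660); from cell (6,6)
  next x-line at t=0.8200, next y-line at t=0.2771; Δt_x=2.0000, Δt_y=1.1547
    y: enter (6,5) at t=0.2771
    x: enter (7,5) at t=0.8200 ← occupied
  → r_6 = 0.8200
beam 7: φ=135°, α=345°
  dir = (cos 345°, sin 345°) = (0.9659, -0.2588); from cell (6,6)
  next x-line at t=0.4245, next y-line at t=0.9273; Δt_x=1.0353, Δt_y=3.8637
    x: enter (7,6) at t=0.4245 ← occupied
  → r_7 = 0.4245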